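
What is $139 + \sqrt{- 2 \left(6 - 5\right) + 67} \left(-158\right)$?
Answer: $139 - 158 \sqrt{65} \approx -1134.8$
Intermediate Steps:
$139 + \sqrt{- 2 \left(6 - 5\right) + 67} \left(-158\right) = 139 + \sqrt{\left(-2\right) 1 + 67} \left(-158\right) = 139 + \sqrt{-2 + 67} \left(-158\right) = 139 + \sqrt{65} \left(-158\right) = 139 - 158 \sqrt{65}$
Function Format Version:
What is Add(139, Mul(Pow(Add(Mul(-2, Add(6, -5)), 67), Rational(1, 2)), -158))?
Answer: Add(139, Mul(-158, Pow(65, Rational(1, 2)))) ≈ -1134.8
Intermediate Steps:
Add(139, Mul(Pow(Add(Mul(-2, Add(6, -5)), 67), Rational(1, 2)), -158)) = Add(139, Mul(Pow(Add(Mul(-2, 1), 67), Rational(1, 2)), -158)) = Add(139, Mul(Pow(Add(-2, 67), Rational(1, 2)), -158)) = Add(139, Mul(Pow(65, Rational(1, 2)), -158)) = Add(139, Mul(-158, Pow(65, Rational(1, 2))))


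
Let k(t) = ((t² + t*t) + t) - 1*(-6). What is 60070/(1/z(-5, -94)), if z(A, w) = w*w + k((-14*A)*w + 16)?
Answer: 5176500412900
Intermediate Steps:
k(t) = 6 + t + 2*t² (k(t) = ((t² + t²) + t) + 6 = (2*t² + t) + 6 = (t + 2*t²) + 6 = 6 + t + 2*t²)
z(A, w) = 22 + w² + 2*(16 - 14*A*w)² - 14*A*w (z(A, w) = w*w + (6 + ((-14*A)*w + 16) + 2*((-14*A)*w + 16)²) = w² + (6 + (-14*A*w + 16) + 2*(-14*A*w + 16)²) = w² + (6 + (16 - 14*A*w) + 2*(16 - 14*A*w)²) = w² + (22 + 2*(16 - 14*A*w)² - 14*A*w) = 22 + w² + 2*(16 - 14*A*w)² - 14*A*w)
60070/(1/z(-5, -94)) = 60070/(1/(534 + (-94)² - 910*(-5)*(-94) + 392*(-5)²*(-94)²)) = 60070/(1/(534 + 8836 - 427700 + 392*25*8836)) = 60070/(1/(534 + 8836 - 427700 + 86592800)) = 60070/(1/86174470) = 60070*86174470 = 5176500412900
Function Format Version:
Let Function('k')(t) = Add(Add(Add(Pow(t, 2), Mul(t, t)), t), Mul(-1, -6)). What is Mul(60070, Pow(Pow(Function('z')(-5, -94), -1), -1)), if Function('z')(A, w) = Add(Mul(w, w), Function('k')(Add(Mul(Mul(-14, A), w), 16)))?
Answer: 5176500412900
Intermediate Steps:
Function('k')(t) = Add(6, t, Mul(2, Pow(t, 2))) (Function('k')(t) = Add(Add(Add(Pow(t, 2), Pow(t, 2)), t), 6) = Add(Add(Mul(2, Pow(t, 2)), t), 6) = Add(Add(t, Mul(2, Pow(t, 2))), 6) = Add(6, t, Mul(2, Pow(t, 2))))
Function('z')(A, w) = Add(22, Pow(w, 2), Mul(2, Pow(Add(16, Mul(-14, A, w)), 2)), Mul(-14, A, w)) (Function('z')(A, w) = Add(Mul(w, w), Add(6, Add(Mul(Mul(-14, A), w), 16), Mul(2, Pow(Add(Mul(Mul(-14, A), w), 16), 2)))) = Add(Pow(w, 2), Add(6, Add(Mul(-14, A, w), 16), Mul(2, Pow(Add(Mul(-14, A, w), 16), 2)))) = Add(Pow(w, 2), Add(6, Add(16, Mul(-14, A, w)), Mul(2, Pow(Add(16, Mul(-14, A, w)), 2)))) = Add(Pow(w, 2), Add(22, Mul(2, Pow(Add(16, Mul(-14, A, w)), 2)), Mul(-14, A, w))) = Add(22, Pow(w, 2), Mul(2, Pow(Add(16, Mul(-14, A, w)), 2)), Mul(-14, A, w)))
Mul(60070, Pow(Pow(Function('z')(-5, -94), -1), -1)) = Mul(60070, Pow(Pow(Add(534, Pow(-94, 2), Mul(-910, -5, -94), Mul(392, Pow(-5, 2), Pow(-94, 2))), -1), -1)) = Mul(60070, Pow(Pow(Add(534, 8836, -427700, Mul(392, 25, 8836)), -1), -1)) = Mul(60070, Pow(Pow(Add(534, 8836, -427700, 86592800), -1), -1)) = Mul(60070, Pow(Pow(86174470, -1), -1)) = Mul(60070, Pow(Rational(1, 86174470), -1)) = Mul(60070, 86174470) = 5176500412900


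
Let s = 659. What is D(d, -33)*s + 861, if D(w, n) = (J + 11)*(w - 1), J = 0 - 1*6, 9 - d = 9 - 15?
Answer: 46991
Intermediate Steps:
d = 15 (d = 9 - (9 - 15) = 9 - 1*(-6) = 9 + 6 = 15)
J = -6 (J = 0 - 6 = -6)
D(w, n) = -5 + 5*w (D(w, n) = (-6 + 11)*(w - 1) = 5*(-1 + w) = -5 + 5*w)
D(d, -33)*s + 861 = (-5 + 5*15)*659 + 861 = (-5 + 75)*659 + 861 = 70*659 + 861 = 46130 + 861 = 46991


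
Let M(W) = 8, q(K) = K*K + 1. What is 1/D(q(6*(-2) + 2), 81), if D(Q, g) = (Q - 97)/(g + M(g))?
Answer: 89/4 ≈ 22.250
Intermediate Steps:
q(K) = 1 + K**2 (q(K) = K**2 + 1 = 1 + K**2)
D(Q, g) = (-97 + Q)/(8 + g) (D(Q, g) = (Q - 97)/(g + 8) = (-97 + Q)/(8 + g))
1/D(q(6*(-2) + 2), 81) = 1/((-97 + (1 + (6*(-2) + 2)**2))/(8 + 81)) = 1/((-97 + (1 + (-12 + 2)**2))/89) = 1/((-97 + (1 + (-10)**2))/89) = 1/((-97 + (1 + 100))/89) = 1/((-97 + 101)/89) = 1/((1/89)*4) = 1/(4/89) = 89/4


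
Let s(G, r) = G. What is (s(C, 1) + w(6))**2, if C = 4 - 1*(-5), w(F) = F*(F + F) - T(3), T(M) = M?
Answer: 6084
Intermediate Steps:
w(F) = -3 + 2*F**2 (w(F) = F*(F + F) - 1*3 = F*(2*F) - 3 = 2*F**2 - 3 = -3 + 2*F**2)
C = 9 (C = 4 + 5 = 9)
(s(C, 1) + w(6))**2 = (9 + (-3 + 2*6**2))**2 = (9 + (-3 + 2*36))**2 = (9 + (-3 + 72))**2 = (9 + 69)**2 = 78**2 = 6084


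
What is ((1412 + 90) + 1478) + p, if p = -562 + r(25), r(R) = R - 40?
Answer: 2403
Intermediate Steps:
r(R) = -40 + R
p = -577 (p = -562 + (-40 + 25) = -562 - 15 = -577)
((1412 + 90) + 1478) + p = ((1412 + 90) + 1478) - 577 = (1502 + 1478) - 577 = 2980 - 577 = 2403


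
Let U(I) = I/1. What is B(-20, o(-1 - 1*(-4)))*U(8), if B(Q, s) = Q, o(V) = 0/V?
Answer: -160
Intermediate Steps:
o(V) = 0
U(I) = I (U(I) = I*1 = I)
B(-20, o(-1 - 1*(-4)))*U(8) = -20*8 = -160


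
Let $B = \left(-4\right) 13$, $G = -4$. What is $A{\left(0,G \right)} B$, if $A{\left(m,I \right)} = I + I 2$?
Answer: $624$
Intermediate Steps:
$A{\left(m,I \right)} = 3 I$ ($A{\left(m,I \right)} = I + 2 I = 3 I$)
$B = -52$
$A{\left(0,G \right)} B = 3 \left(-4\right) \left(-52\right) = \left(-12\right) \left(-52\right) = 624$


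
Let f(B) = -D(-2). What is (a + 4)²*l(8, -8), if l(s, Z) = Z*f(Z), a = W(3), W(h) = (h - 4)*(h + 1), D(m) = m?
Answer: 0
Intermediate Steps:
W(h) = (1 + h)*(-4 + h) (W(h) = (-4 + h)*(1 + h) = (1 + h)*(-4 + h))
a = -4 (a = -4 + 3² - 3*3 = -4 + 9 - 9 = -4)
f(B) = 2 (f(B) = -1*(-2) = 2)
l(s, Z) = 2*Z (l(s, Z) = Z*2 = 2*Z)
(a + 4)²*l(8, -8) = (-4 + 4)²*(2*(-8)) = 0²*(-16) = 0*(-16) = 0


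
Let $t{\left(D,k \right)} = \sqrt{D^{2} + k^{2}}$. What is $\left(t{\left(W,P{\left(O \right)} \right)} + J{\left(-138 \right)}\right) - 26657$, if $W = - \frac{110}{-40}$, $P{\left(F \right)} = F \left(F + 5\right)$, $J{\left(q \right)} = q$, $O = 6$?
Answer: $-26795 + \frac{11 \sqrt{577}}{4} \approx -26729.0$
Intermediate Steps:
$P{\left(F \right)} = F \left(5 + F\right)$
$W = \frac{11}{4}$ ($W = \left(-110\right) \left(- \frac{1}{40}\right) = \frac{11}{4} \approx 2.75$)
$\left(t{\left(W,P{\left(O \right)} \right)} + J{\left(-138 \right)}\right) - 26657 = \left(\sqrt{\left(\frac{11}{4}\right)^{2} + \left(6 \left(5 + 6\right)\right)^{2}} - 138\right) - 26657 = \left(\sqrt{\frac{121}{16} + \left(6 \cdot 11\right)^{2}} - 138\right) - 26657 = \left(\sqrt{\frac{121}{16} + 66^{2}} - 138\right) - 26657 = \left(\sqrt{\frac{121}{16} + 4356} - 138\right) - 26657 = \left(\sqrt{\frac{69817}{16}} - 138\right) - 26657 = \left(\frac{11 \sqrt{577}}{4} - 138\right) - 26657 = \left(-138 + \frac{11 \sqrt{577}}{4}\right) - 26657 = -26795 + \frac{11 \sqrt{577}}{4}$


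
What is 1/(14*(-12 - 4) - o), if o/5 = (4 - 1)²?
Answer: -1/269 ≈ -0.0037175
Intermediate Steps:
o = 45 (o = 5*(4 - 1)² = 5*3² = 5*9 = 45)
1/(14*(-12 - 4) - o) = 1/(14*(-12 - 4) - 1*45) = 1/(14*(-16) - 45) = 1/(-224 - 45) = 1/(-269) = -1/269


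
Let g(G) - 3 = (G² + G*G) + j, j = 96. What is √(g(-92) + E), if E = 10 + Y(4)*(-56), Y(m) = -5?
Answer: √17317 ≈ 131.59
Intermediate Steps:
g(G) = 99 + 2*G² (g(G) = 3 + ((G² + G*G) + 96) = 3 + ((G² + G²) + 96) = 3 + (2*G² + 96) = 3 + (96 + 2*G²) = 99 + 2*G²)
E = 290 (E = 10 - 5*(-56) = 10 + 280 = 290)
√(g(-92) + E) = √((99 + 2*(-92)²) + 290) = √((99 + 2*8464) + 290) = √((99 + 16928) + 290) = √(17027 + 290) = √17317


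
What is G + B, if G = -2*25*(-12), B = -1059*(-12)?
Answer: 13308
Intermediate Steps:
B = 12708
G = 600 (G = -50*(-12) = 600)
G + B = 600 + 12708 = 13308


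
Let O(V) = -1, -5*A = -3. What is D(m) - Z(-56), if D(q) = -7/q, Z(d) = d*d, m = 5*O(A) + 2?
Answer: -9401/3 ≈ -3133.7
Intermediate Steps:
A = ⅗ (A = -⅕*(-3) = ⅗ ≈ 0.60000)
m = -3 (m = 5*(-1) + 2 = -5 + 2 = -3)
Z(d) = d²
D(m) - Z(-56) = -7/(-3) - 1*(-56)² = -7*(-⅓) - 1*3136 = 7/3 - 3136 = -9401/3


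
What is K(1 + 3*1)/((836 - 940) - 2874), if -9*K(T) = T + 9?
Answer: 13/26802 ≈ 0.00048504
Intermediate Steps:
K(T) = -1 - T/9 (K(T) = -(T + 9)/9 = -(9 + T)/9 = -1 - T/9)
K(1 + 3*1)/((836 - 940) - 2874) = (-1 - (1 + 3*1)/9)/((836 - 940) - 2874) = (-1 - (1 + 3)/9)/(-104 - 2874) = (-1 - ⅑*4)/(-2978) = (-1 - 4/9)*(-1/2978) = -13/9*(-1/2978) = 13/26802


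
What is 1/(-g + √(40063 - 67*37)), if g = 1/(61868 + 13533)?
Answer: 75401/213676721144783 + 204671188836*√29/213676721144783 ≈ 0.0051582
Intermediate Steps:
g = 1/75401 ≈ 1.3262e-5
1/(-g + √(40063 - 67*37)) = 1/(-1*1/75401 + √(40063 - 67*37)) = 1/(-1/75401 + √(40063 - 2479)) = 1/(-1/75401 + √37584) = 1/(-1/75401 + 36*√29)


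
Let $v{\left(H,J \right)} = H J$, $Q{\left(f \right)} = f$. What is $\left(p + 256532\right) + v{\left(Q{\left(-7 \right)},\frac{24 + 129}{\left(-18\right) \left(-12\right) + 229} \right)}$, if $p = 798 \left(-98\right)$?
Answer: $\frac{79354889}{445} \approx 1.7833 \cdot 10^{5}$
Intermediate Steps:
$p = -78204$
$\left(p + 256532\right) + v{\left(Q{\left(-7 \right)},\frac{24 + 129}{\left(-18\right) \left(-12\right) + 229} \right)} = \left(-78204 + 256532\right) - 7 \frac{24 + 129}{\left(-18\right) \left(-12\right) + 229} = 178328 - 7 \frac{153}{216 + 229} = 178328 - 7 \cdot \frac{153}{445} = 178328 - 7 \cdot 153 \cdot \frac{1}{445} = 178328 - \frac{1071}{445} = \frac{79354889}{445}$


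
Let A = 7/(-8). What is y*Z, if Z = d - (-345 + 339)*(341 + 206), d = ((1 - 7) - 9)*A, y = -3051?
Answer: -80427411/8 ≈ -1.0053e+7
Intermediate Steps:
A = -7/8 (A = 7*(-1/8) = -7/8 ≈ -0.87500)
d = 105/8 (d = ((1 - 7) - 9)*(-7/8) = (-6 - 9)*(-7/8) = -15*(-7/8) = 105/8 ≈ 13.125)
Z = 26361/8 (Z = 105/8 - (-345 + 339)*(341 + 206) = 105/8 - (-6)*547 = 105/8 - 1*(-3282) = 105/8 + 3282 = 26361/8 ≈ 3295.1)
y*Z = -3051*26361/8 = -80427411/8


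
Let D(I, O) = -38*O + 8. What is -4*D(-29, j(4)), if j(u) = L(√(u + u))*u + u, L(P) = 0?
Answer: 576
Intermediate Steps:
j(u) = u (j(u) = 0*u + u = 0 + u = u)
D(I, O) = 8 - 38*O
-4*D(-29, j(4)) = -4*(8 - 38*4) = -4*(8 - 152) = -4*(-144) = 576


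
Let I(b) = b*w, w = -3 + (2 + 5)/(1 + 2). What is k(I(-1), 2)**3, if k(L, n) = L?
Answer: 8/27 ≈ 0.29630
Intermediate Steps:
w = -2/3 (w = -3 + 7/3 = -2/3 ≈ -0.66667)
I(b) = -2*b/3 (I(b) = b*(-2/3) = -2*b/3)
k(I(-1), 2)**3 = (-2/3*(-1))**3 = (2/3)**3 = 8/27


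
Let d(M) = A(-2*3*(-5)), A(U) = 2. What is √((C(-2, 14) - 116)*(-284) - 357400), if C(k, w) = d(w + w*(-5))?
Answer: 4*I*√20314 ≈ 570.11*I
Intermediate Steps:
d(M) = 2
C(k, w) = 2
√((C(-2, 14) - 116)*(-284) - 357400) = √((2 - 116)*(-284) - 357400) = √(-114*(-284) - 357400) = √(32376 - 357400) = √(-325024) = 4*I*√20314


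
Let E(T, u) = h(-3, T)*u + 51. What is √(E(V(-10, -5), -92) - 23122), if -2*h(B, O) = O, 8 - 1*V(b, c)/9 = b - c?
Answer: 133*I ≈ 133.0*I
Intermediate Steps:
V(b, c) = 72 - 9*b + 9*c (V(b, c) = 72 - 9*(b - c) = 72 + (-9*b + 9*c) = 72 - 9*b + 9*c)
h(B, O) = -O/2
E(T, u) = 51 - T*u/2 (E(T, u) = (-T/2)*u + 51 = -T*u/2 + 51 = 51 - T*u/2)
√(E(V(-10, -5), -92) - 23122) = √((51 - ½*(72 - 9*(-10) + 9*(-5))*(-92)) - 23122) = √((51 - ½*(72 + 90 - 45)*(-92)) - 23122) = √((51 - ½*117*(-92)) - 23122) = √((51 + 5382) - 23122) = √(5433 - 23122) = √(-17689) = 133*I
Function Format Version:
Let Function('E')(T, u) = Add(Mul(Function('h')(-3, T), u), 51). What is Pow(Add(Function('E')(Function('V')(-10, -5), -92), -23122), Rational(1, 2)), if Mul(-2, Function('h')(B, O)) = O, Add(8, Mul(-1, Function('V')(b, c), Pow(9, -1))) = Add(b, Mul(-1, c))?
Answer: Mul(133, I) ≈ Mul(133.00, I)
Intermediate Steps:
Function('V')(b, c) = Add(72, Mul(-9, b), Mul(9, c)) (Function('V')(b, c) = Add(72, Mul(-9, Add(b, Mul(-1, c)))) = Add(72, Add(Mul(-9, b), Mul(9, c))) = Add(72, Mul(-9, b), Mul(9, c)))
Function('h')(B, O) = Mul(Rational(-1, 2), O)
Function('E')(T, u) = Add(51, Mul(Rational(-1, 2), T, u)) (Function('E')(T, u) = Add(Mul(Mul(Rational(-1, 2), T), u), 51) = Add(Mul(Rational(-1, 2), T, u), 51) = Add(51, Mul(Rational(-1, 2), T, u)))
Pow(Add(Function('E')(Function('V')(-10, -5), -92), -23122), Rational(1, 2)) = Pow(Add(Add(51, Mul(Rational(-1, 2), Add(72, Mul(-9, -10), Mul(9, -5)), -92)), -23122), Rational(1, 2)) = Pow(Add(Add(51, Mul(Rational(-1, 2), Add(72, 90, -45), -92)), -23122), Rational(1, 2)) = Pow(Add(Add(51, Mul(Rational(-1, 2), 117, -92)), -23122), Rational(1, 2)) = Pow(Add(Add(51, 5382), -23122), Rational(1, 2)) = Pow(Add(5433, -23122), Rational(1, 2)) = Pow(-17689, Rational(1, 2)) = Mul(133, I)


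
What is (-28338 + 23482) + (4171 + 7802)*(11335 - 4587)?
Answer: 80788948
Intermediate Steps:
(-28338 + 23482) + (4171 + 7802)*(11335 - 4587) = -4856 + 11973*6748 = -4856 + 80793804 = 80788948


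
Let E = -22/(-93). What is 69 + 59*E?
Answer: 7715/93 ≈ 82.957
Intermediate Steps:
E = 22/93 (E = -22*(-1/93) = 22/93 ≈ 0.23656)
69 + 59*E = 69 + 59*(22/93) = 69 + 1298/93 = 7715/93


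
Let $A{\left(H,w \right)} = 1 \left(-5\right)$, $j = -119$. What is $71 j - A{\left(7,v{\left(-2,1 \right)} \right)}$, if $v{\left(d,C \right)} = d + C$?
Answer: $-8444$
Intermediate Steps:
$v{\left(d,C \right)} = C + d$
$A{\left(H,w \right)} = -5$
$71 j - A{\left(7,v{\left(-2,1 \right)} \right)} = 71 \left(-119\right) - -5 = -8449 + 5 = -8444$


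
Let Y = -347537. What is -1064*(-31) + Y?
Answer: -314553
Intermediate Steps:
-1064*(-31) + Y = -1064*(-31) - 347537 = 32984 - 347537 = -314553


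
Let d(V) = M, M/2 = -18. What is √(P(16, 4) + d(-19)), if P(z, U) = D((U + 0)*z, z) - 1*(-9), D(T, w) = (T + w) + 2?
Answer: √55 ≈ 7.4162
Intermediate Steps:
D(T, w) = 2 + T + w
M = -36 (M = 2*(-18) = -36)
d(V) = -36
P(z, U) = 11 + z + U*z (P(z, U) = (2 + (U + 0)*z + z) - 1*(-9) = (2 + U*z + z) + 9 = (2 + z + U*z) + 9 = 11 + z + U*z)
√(P(16, 4) + d(-19)) = √((11 + 16 + 4*16) - 36) = √((11 + 16 + 64) - 36) = √(91 - 36) = √55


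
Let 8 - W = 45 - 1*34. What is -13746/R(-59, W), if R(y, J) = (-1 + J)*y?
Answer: -6873/118 ≈ -58.246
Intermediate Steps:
W = -3 (W = 8 - (45 - 1*34) = 8 - (45 - 34) = 8 - 1*11 = 8 - 11 = -3)
R(y, J) = y*(-1 + J)
-13746/R(-59, W) = -13746*(-1/(59*(-1 - 3))) = -13746/((-59*(-4))) = -13746/236 = -13746*1/236 = -6873/118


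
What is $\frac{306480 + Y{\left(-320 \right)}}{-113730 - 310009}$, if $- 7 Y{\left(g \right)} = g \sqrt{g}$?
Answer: $- \frac{306480}{423739} - \frac{2560 i \sqrt{5}}{2966173} \approx -0.72328 - 0.0019299 i$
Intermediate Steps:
$Y{\left(g \right)} = - \frac{g^{\frac{3}{2}}}{7}$ ($Y{\left(g \right)} = - \frac{g \sqrt{g}}{7} = - \frac{g^{\frac{3}{2}}}{7}$)
$\frac{306480 + Y{\left(-320 \right)}}{-113730 - 310009} = \frac{306480 - \frac{\left(-320\right)^{\frac{3}{2}}}{7}}{-113730 - 310009} = \frac{306480 - \frac{\left(-2560\right) i \sqrt{5}}{7}}{-423739} = \left(306480 + \frac{2560 i \sqrt{5}}{7}\right) \left(- \frac{1}{423739}\right) = - \frac{306480}{423739} - \frac{2560 i \sqrt{5}}{2966173}$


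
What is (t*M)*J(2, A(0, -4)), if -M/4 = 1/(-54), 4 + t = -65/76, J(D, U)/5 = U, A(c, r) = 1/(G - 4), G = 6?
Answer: -205/228 ≈ -0.89912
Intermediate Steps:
A(c, r) = ½ (A(c, r) = 1/(6 - 4) = 1/2 = ½)
J(D, U) = 5*U
t = -369/76 (t = -4 - 65/76 = -369/76 ≈ -4.8553)
M = 2/27 (M = -4/(-54) = -4*(-1/54) = 2/27 ≈ 0.074074)
(t*M)*J(2, A(0, -4)) = (-369/76*2/27)*(5*(½)) = -41/114*5/2 = -205/228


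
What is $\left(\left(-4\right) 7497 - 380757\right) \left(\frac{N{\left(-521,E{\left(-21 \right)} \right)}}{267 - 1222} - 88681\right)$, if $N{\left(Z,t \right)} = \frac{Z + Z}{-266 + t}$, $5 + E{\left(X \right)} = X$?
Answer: $\frac{1015755326842299}{27886} \approx 3.6425 \cdot 10^{10}$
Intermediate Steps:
$E{\left(X \right)} = -5 + X$
$N{\left(Z,t \right)} = \frac{2 Z}{-266 + t}$
$\left(\left(-4\right) 7497 - 380757\right) \left(\frac{N{\left(-521,E{\left(-21 \right)} \right)}}{267 - 1222} - 88681\right) = \left(\left(-4\right) 7497 - 380757\right) \left(\frac{2 \left(-521\right) \frac{1}{-266 - 26}}{267 - 1222} - 88681\right) = \left(-29988 - 380757\right) \left(\frac{2 \left(-521\right) \frac{1}{-266 - 26}}{267 - 1222} - 88681\right) = - 410745 \left(\frac{2 \left(-521\right) \frac{1}{-292}}{-955} - 88681\right) = - 410745 \left(2 \left(-521\right) \left(- \frac{1}{292}\right) \left(- \frac{1}{955}\right) - 88681\right) = - 410745 \left(\frac{521}{146} \left(- \frac{1}{955}\right) - 88681\right) = - 410745 \left(- \frac{521}{139430} - 88681\right) = \left(-410745\right) \left(- \frac{12364792351}{139430}\right) = \frac{1015755326842299}{27886}$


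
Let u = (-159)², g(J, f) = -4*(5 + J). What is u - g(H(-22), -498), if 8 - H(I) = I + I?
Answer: 25509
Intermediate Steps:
H(I) = 8 - 2*I (H(I) = 8 - (I + I) = 8 - 2*I)
g(J, f) = -20 - 4*J
u = 25281
u - g(H(-22), -498) = 25281 - (-20 - 4*(8 - 2*(-22))) = 25281 - (-20 - 4*(8 + 44)) = 25281 - (-20 - 4*52) = 25281 - (-20 - 208) = 25281 - 1*(-228) = 25281 + 228 = 25509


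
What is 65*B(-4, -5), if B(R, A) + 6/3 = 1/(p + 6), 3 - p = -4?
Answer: -125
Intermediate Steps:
p = 7 (p = 3 - 1*(-4) = 3 + 4 = 7)
B(R, A) = -25/13 (B(R, A) = -2 + 1/(7 + 6) = -2 + 1/13 = -25/13)
65*B(-4, -5) = 65*(-25/13) = -125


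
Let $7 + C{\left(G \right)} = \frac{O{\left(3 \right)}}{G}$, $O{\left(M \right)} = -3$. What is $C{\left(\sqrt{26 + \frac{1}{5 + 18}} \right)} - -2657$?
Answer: $2650 - \frac{3 \sqrt{13777}}{599} \approx 2649.4$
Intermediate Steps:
$C{\left(G \right)} = -7 - \frac{3}{G}$
$C{\left(\sqrt{26 + \frac{1}{5 + 18}} \right)} - -2657 = \left(-7 - \frac{3}{\sqrt{26 + \frac{1}{5 + 18}}}\right) - -2657 = \left(-7 - \frac{3}{\sqrt{26 + \frac{1}{23}}}\right) + 2657 = \left(-7 - \frac{3}{\sqrt{\frac{599}{23}}}\right) + 2657 = \left(-7 - \frac{3}{\frac{1}{23} \sqrt{13777}}\right) + 2657 = \left(-7 - 3 \frac{\sqrt{13777}}{599}\right) + 2657 = \left(-7 - \frac{3 \sqrt{13777}}{599}\right) + 2657 = 2650 - \frac{3 \sqrt{13777}}{599}$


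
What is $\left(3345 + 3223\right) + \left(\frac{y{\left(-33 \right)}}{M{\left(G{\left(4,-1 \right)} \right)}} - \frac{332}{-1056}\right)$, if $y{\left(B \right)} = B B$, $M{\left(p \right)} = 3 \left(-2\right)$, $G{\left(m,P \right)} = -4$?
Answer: $\frac{1686119}{264} \approx 6386.8$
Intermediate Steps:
$M{\left(p \right)} = -6$
$y{\left(B \right)} = B^{2}$
$\left(3345 + 3223\right) + \left(\frac{y{\left(-33 \right)}}{M{\left(G{\left(4,-1 \right)} \right)}} - \frac{332}{-1056}\right) = \left(3345 + 3223\right) + \left(\frac{\left(-33\right)^{2}}{-6} - \frac{332}{-1056}\right) = 6568 + \left(1089 \left(- \frac{1}{6}\right) - - \frac{83}{264}\right) = 6568 + \left(- \frac{363}{2} + \frac{83}{264}\right) = 6568 - \frac{47833}{264} = \frac{1686119}{264}$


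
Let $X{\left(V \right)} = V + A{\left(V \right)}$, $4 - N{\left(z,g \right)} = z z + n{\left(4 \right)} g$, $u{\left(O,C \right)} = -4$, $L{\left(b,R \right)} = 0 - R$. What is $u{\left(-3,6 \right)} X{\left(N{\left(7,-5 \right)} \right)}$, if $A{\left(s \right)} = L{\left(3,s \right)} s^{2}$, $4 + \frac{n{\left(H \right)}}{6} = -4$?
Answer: $-92595360$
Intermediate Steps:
$L{\left(b,R \right)} = - R$
$n{\left(H \right)} = -48$ ($n{\left(H \right)} = -24 + 6 \left(-4\right) = -24 - 24 = -48$)
$A{\left(s \right)} = - s^{3}$ ($A{\left(s \right)} = - s s^{2} = - s^{3}$)
$N{\left(z,g \right)} = 4 - z^{2} + 48 g$ ($N{\left(z,g \right)} = 4 - \left(z z - 48 g\right) = 4 - \left(z^{2} - 48 g\right) = 4 + \left(- z^{2} + 48 g\right) = 4 - z^{2} + 48 g$)
$X{\left(V \right)} = V - V^{3}$
$u{\left(-3,6 \right)} X{\left(N{\left(7,-5 \right)} \right)} = - 4 \left(\left(4 - 7^{2} + 48 \left(-5\right)\right) - \left(4 - 7^{2} + 48 \left(-5\right)\right)^{3}\right) = - 4 \left(\left(4 - 49 - 240\right) - \left(4 - 49 - 240\right)^{3}\right) = - 4 \left(-285 - \left(-285\right)^{3}\right) = - 4 \left(-285 - -23149125\right) = - 4 \left(-285 + 23149125\right) = \left(-4\right) 23148840 = -92595360$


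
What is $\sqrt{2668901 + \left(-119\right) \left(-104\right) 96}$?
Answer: $\sqrt{3856997} \approx 1963.9$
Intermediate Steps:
$\sqrt{2668901 + \left(-119\right) \left(-104\right) 96} = \sqrt{2668901 + 12376 \cdot 96} = \sqrt{2668901 + 1188096} = \sqrt{3856997}$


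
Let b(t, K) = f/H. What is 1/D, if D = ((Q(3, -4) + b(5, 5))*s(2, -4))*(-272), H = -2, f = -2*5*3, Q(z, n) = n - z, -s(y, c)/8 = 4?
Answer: 1/69632 ≈ 1.4361e-5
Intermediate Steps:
s(y, c) = -32 (s(y, c) = -8*4 = -32)
f = -30 (f = -10*3 = -30)
b(t, K) = 15 (b(t, K) = -30/(-2) = -30*(-1/2) = 15)
D = 69632 (D = (((-4 - 1*3) + 15)*(-32))*(-272) = (((-4 - 3) + 15)*(-32))*(-272) = ((-7 + 15)*(-32))*(-272) = (8*(-32))*(-272) = -256*(-272) = 69632)
1/D = 1/69632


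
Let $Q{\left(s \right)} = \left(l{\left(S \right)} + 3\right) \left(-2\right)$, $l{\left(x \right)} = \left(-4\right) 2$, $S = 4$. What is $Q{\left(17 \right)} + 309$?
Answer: $319$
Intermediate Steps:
$l{\left(x \right)} = -8$
$Q{\left(s \right)} = 10$ ($Q{\left(s \right)} = \left(-8 + 3\right) \left(-2\right) = \left(-5\right) \left(-2\right) = 10$)
$Q{\left(17 \right)} + 309 = 10 + 309 = 319$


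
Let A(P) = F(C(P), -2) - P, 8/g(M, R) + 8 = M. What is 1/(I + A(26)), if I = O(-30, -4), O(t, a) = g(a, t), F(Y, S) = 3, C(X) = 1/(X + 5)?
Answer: -3/71 ≈ -0.042253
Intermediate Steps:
C(X) = 1/(5 + X)
g(M, R) = 8/(-8 + M)
A(P) = 3 - P
O(t, a) = 8/(-8 + a)
I = -⅔ (I = 8/(-8 - 4) = 8/(-12) = 8*(-1/12) = -⅔ ≈ -0.66667)
1/(I + A(26)) = 1/(-⅔ + (3 - 1*26)) = 1/(-⅔ + (3 - 26)) = 1/(-⅔ - 23) = 1/(-71/3) = -3/71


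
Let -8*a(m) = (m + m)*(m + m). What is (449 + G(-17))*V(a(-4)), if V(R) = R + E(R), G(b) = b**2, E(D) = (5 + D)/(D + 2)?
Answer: -5535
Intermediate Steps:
E(D) = (5 + D)/(2 + D)
a(m) = -m**2/2 (a(m) = -(m + m)*(m + m)/8 = -2*m*2*m/8 = -m**2/2)
V(R) = R + (5 + R)/(2 + R)
(449 + G(-17))*V(a(-4)) = (449 + (-17)**2)*((5 - 1/2*(-4)**2 + (-1/2*(-4)**2)*(2 - 1/2*(-4)**2))/(2 - 1/2*(-4)**2)) = (449 + 289)*((5 - 1/2*16 + (-1/2*16)*(2 - 1/2*16))/(2 - 1/2*16)) = 738*((5 - 8 - 8*(2 - 8))/(2 - 8)) = 738*((5 - 8 - 8*(-6))/(-6)) = 738*(-(5 - 8 + 48)/6) = 738*(-1/6*45) = 738*(-15/2) = -5535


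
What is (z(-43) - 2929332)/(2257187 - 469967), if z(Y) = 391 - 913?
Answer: -488309/297870 ≈ -1.6393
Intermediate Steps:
z(Y) = -522
(z(-43) - 2929332)/(2257187 - 469967) = (-522 - 2929332)/(2257187 - 469967) = -2929854/1787220 = -2929854*1/1787220 = -488309/297870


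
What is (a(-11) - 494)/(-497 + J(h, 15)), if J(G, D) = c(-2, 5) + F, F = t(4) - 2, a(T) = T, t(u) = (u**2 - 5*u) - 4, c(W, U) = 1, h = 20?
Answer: 505/506 ≈ 0.99802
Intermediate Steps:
t(u) = -4 + u**2 - 5*u
F = -10 (F = (-4 + 4**2 - 5*4) - 2 = (-4 + 16 - 20) - 2 = -8 - 2 = -10)
J(G, D) = -9 (J(G, D) = 1 - 10 = -9)
(a(-11) - 494)/(-497 + J(h, 15)) = (-11 - 494)/(-497 - 9) = -505/(-506) = -505*(-1/506) = 505/506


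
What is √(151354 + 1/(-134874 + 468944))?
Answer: 3*√1876836097667630/334070 ≈ 389.04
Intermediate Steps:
√(151354 + 1/(-134874 + 468944)) = √(151354 + 1/334070) = √(50562830781/334070) = 3*√1876836097667630/334070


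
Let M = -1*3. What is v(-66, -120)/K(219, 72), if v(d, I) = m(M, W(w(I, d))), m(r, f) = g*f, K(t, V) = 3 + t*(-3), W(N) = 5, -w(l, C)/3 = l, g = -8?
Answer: 20/327 ≈ 0.061162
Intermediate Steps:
w(l, C) = -3*l
M = -3
K(t, V) = 3 - 3*t
m(r, f) = -8*f
v(d, I) = -40 (v(d, I) = -8*5 = -40)
v(-66, -120)/K(219, 72) = -40/(3 - 3*219) = -40/(3 - 657) = -40/(-654) = -40*(-1/654) = 20/327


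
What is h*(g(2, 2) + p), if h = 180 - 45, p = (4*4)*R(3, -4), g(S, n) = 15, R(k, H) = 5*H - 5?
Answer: -51975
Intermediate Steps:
R(k, H) = -5 + 5*H
p = -400 (p = (4*4)*(-5 + 5*(-4)) = 16*(-5 - 20) = 16*(-25) = -400)
h = 135
h*(g(2, 2) + p) = 135*(15 - 400) = 135*(-385) = -51975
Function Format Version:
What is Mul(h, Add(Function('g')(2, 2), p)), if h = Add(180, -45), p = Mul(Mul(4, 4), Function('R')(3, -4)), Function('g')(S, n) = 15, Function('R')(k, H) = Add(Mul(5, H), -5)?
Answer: -51975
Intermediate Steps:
Function('R')(k, H) = Add(-5, Mul(5, H))
p = -400 (p = Mul(Mul(4, 4), Add(-5, Mul(5, -4))) = Mul(16, Add(-5, -20)) = Mul(16, -25) = -400)
h = 135
Mul(h, Add(Function('g')(2, 2), p)) = Mul(135, Add(15, -400)) = Mul(135, -385) = -51975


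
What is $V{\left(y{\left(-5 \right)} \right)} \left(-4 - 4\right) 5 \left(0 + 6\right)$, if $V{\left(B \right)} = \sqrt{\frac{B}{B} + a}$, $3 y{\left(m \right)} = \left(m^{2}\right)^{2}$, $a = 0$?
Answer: $-240$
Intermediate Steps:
$y{\left(m \right)} = \frac{m^{4}}{3}$ ($y{\left(m \right)} = \frac{\left(m^{2}\right)^{2}}{3} = \frac{m^{4}}{3}$)
$V{\left(B \right)} = 1$ ($V{\left(B \right)} = \sqrt{\frac{B}{B} + 0} = \sqrt{1 + 0} = \sqrt{1} = 1$)
$V{\left(y{\left(-5 \right)} \right)} \left(-4 - 4\right) 5 \left(0 + 6\right) = 1 \left(-4 - 4\right) 5 \left(0 + 6\right) = 1 \left(-4 - 4\right) 5 \cdot 6 = 1 \left(-8\right) 30 = \left(-8\right) 30 = -240$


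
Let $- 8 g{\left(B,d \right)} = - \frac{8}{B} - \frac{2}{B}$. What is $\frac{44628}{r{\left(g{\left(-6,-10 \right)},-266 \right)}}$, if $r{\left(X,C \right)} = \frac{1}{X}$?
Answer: $- \frac{18595}{2} \approx -9297.5$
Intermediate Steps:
$g{\left(B,d \right)} = \frac{5}{4 B}$ ($g{\left(B,d \right)} = - \frac{- \frac{8}{B} - \frac{2}{B}}{8} = - \frac{\left(-10\right) \frac{1}{B}}{8} = \frac{5}{4 B}$)
$\frac{44628}{r{\left(g{\left(-6,-10 \right)},-266 \right)}} = \frac{44628}{\frac{1}{\frac{5}{4} \frac{1}{-6}}} = \frac{44628}{\frac{1}{\frac{5}{4} \left(- \frac{1}{6}\right)}} = \frac{44628}{\frac{1}{- \frac{5}{24}}} = \frac{44628}{- \frac{24}{5}} = 44628 \left(- \frac{5}{24}\right) = - \frac{18595}{2}$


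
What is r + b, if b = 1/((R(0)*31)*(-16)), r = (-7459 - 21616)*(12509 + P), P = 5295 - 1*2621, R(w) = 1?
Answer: -218957079601/496 ≈ -4.4145e+8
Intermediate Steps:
P = 2674 (P = 5295 - 2621 = 2674)
r = -441445725 (r = (-7459 - 21616)*(12509 + 2674) = -29075*15183 = -441445725)
b = -1/496 (b = 1/((1*31)*(-16)) = 1/(31*(-16)) = 1/(-496) = -1/496 ≈ -0.0020161)
r + b = -441445725 - 1/496 = -218957079601/496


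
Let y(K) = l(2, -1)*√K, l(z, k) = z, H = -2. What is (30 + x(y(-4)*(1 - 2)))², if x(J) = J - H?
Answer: 1008 - 256*I ≈ 1008.0 - 256.0*I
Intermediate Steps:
y(K) = 2*√K
x(J) = 2 + J (x(J) = J - 1*(-2) = J + 2 = 2 + J)
(30 + x(y(-4)*(1 - 2)))² = (30 + (2 + (2*√(-4))*(1 - 2)))² = (30 + (2 + (2*(2*I))*(-1)))² = (30 + (2 + (4*I)*(-1)))² = (30 + (2 - 4*I))² = (32 - 4*I)²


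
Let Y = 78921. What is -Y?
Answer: -78921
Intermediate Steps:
-Y = -1*78921 = -78921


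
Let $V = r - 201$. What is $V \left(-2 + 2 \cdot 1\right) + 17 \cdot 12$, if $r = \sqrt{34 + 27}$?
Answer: $204$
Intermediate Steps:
$r = \sqrt{61} \approx 7.8102$
$V = -201 + \sqrt{61}$ ($V = \sqrt{61} - 201 = -201 + \sqrt{61} \approx -193.19$)
$V \left(-2 + 2 \cdot 1\right) + 17 \cdot 12 = \left(-201 + \sqrt{61}\right) \left(-2 + 2 \cdot 1\right) + 17 \cdot 12 = \left(-201 + \sqrt{61}\right) \left(-2 + 2\right) + 204 = \left(-201 + \sqrt{61}\right) 0 + 204 = 0 + 204 = 204$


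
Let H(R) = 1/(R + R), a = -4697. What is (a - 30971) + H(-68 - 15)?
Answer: -5920889/166 ≈ -35668.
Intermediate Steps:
H(R) = 1/(2*R)
(a - 30971) + H(-68 - 15) = (-4697 - 30971) + 1/(2*(-68 - 15)) = -35668 + (½)/(-83) = -35668 + (½)*(-1/83) = -35668 - 1/166 = -5920889/166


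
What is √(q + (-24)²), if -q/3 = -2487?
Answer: 3*√893 ≈ 89.649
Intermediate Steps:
q = 7461 (q = -3*(-2487) = 7461)
√(q + (-24)²) = √(7461 + (-24)²) = √(7461 + 576) = √8037 = 3*√893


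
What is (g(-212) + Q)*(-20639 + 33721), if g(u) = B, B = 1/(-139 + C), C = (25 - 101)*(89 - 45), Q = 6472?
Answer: 294894116950/3483 ≈ 8.4667e+7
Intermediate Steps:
C = -3344 (C = -76*44 = -3344)
B = -1/3483 (B = 1/(-139 - 3344) = 1/(-3483) = -1/3483 ≈ -0.00028711)
g(u) = -1/3483
(g(-212) + Q)*(-20639 + 33721) = (-1/3483 + 6472)*(-20639 + 33721) = (22541975/3483)*13082 = 294894116950/3483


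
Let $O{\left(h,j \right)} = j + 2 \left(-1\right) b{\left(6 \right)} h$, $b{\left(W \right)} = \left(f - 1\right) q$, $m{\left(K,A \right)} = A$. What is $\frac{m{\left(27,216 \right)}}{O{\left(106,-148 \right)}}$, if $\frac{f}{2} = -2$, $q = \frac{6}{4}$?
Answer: $\frac{108}{721} \approx 0.14979$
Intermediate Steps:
$q = \frac{3}{2}$ ($q = 6 \cdot \frac{1}{4} = \frac{3}{2} \approx 1.5$)
$f = -4$ ($f = 2 \left(-2\right) = -4$)
$b{\left(W \right)} = - \frac{15}{2}$ ($b{\left(W \right)} = \left(-4 - 1\right) \frac{3}{2} = \left(-5\right) \frac{3}{2} = - \frac{15}{2}$)
$O{\left(h,j \right)} = j + 15 h$ ($O{\left(h,j \right)} = j + 2 \left(-1\right) \left(- \frac{15 h}{2}\right) = j - 2 \left(- \frac{15 h}{2}\right) = j + 15 h$)
$\frac{m{\left(27,216 \right)}}{O{\left(106,-148 \right)}} = \frac{216}{-148 + 15 \cdot 106} = \frac{216}{-148 + 1590} = \frac{216}{1442} = 216 \cdot \frac{1}{1442} = \frac{108}{721}$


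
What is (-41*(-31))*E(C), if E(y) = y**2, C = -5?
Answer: 31775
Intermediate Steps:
(-41*(-31))*E(C) = -41*(-31)*(-5)**2 = 1271*25 = 31775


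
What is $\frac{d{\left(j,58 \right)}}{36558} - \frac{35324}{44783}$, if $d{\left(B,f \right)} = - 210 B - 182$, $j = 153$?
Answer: $- \frac{1369201544}{818588457} \approx -1.6726$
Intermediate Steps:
$d{\left(B,f \right)} = -182 - 210 B$
$\frac{d{\left(j,58 \right)}}{36558} - \frac{35324}{44783} = \frac{-182 - 32130}{36558} - \frac{35324}{44783} = \left(-182 - 32130\right) \frac{1}{36558} - \frac{35324}{44783} = \left(-32312\right) \frac{1}{36558} - \frac{35324}{44783} = - \frac{16156}{18279} - \frac{35324}{44783} = - \frac{1369201544}{818588457}$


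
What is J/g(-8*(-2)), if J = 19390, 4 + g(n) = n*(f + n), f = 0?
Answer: 1385/18 ≈ 76.944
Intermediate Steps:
g(n) = -4 + n² (g(n) = -4 + n*(0 + n) = -4 + n*n = -4 + n²)
J/g(-8*(-2)) = 19390/(-4 + (-8*(-2))²) = 19390/(-4 + 16²) = 19390/(-4 + 256) = 19390/252 = 19390*(1/252) = 1385/18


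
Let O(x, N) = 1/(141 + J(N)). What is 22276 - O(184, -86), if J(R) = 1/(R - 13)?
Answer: 310928309/13958 ≈ 22276.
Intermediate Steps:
J(R) = 1/(-13 + R)
O(x, N) = 1/(141 + 1/(-13 + N))
22276 - O(184, -86) = 22276 - (-13 - 86)/(-1832 + 141*(-86)) = 22276 - (-99)/(-1832 - 12126) = 22276 - (-99)/(-13958) = 22276 - (-1)*(-99)/13958 = 22276 - 1*99/13958 = 22276 - 99/13958 = 310928309/13958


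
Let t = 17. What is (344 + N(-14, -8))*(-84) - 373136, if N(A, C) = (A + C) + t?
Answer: -401612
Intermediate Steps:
N(A, C) = 17 + A + C (N(A, C) = (A + C) + 17 = 17 + A + C)
(344 + N(-14, -8))*(-84) - 373136 = (344 + (17 - 14 - 8))*(-84) - 373136 = (344 - 5)*(-84) - 373136 = 339*(-84) - 373136 = -28476 - 373136 = -401612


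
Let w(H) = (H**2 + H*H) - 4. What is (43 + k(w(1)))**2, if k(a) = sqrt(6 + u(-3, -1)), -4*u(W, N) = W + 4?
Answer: (86 + sqrt(23))**2/4 ≈ 2061.0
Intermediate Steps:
u(W, N) = -1 - W/4 (u(W, N) = -(W + 4)/4 = -(4 + W)/4 = -1 - W/4)
w(H) = -4 + 2*H**2 (w(H) = (H**2 + H**2) - 4 = 2*H**2 - 4 = -4 + 2*H**2)
k(a) = sqrt(23)/2 (k(a) = sqrt(6 + (-1 - 1/4*(-3))) = sqrt(6 + (-1 + 3/4)) = sqrt(6 - 1/4) = sqrt(23/4) = sqrt(23)/2)
(43 + k(w(1)))**2 = (43 + sqrt(23)/2)**2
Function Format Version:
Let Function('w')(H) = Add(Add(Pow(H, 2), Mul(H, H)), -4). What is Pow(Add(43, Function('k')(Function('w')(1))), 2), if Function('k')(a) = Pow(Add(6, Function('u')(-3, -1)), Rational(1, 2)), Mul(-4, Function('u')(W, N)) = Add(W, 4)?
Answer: Mul(Rational(1, 4), Pow(Add(86, Pow(23, Rational(1, 2))), 2)) ≈ 2061.0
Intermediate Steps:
Function('u')(W, N) = Add(-1, Mul(Rational(-1, 4), W)) (Function('u')(W, N) = Mul(Rational(-1, 4), Add(W, 4)) = Mul(Rational(-1, 4), Add(4, W)) = Add(-1, Mul(Rational(-1, 4), W)))
Function('w')(H) = Add(-4, Mul(2, Pow(H, 2))) (Function('w')(H) = Add(Add(Pow(H, 2), Pow(H, 2)), -4) = Add(Mul(2, Pow(H, 2)), -4) = Add(-4, Mul(2, Pow(H, 2))))
Function('k')(a) = Mul(Rational(1, 2), Pow(23, Rational(1, 2))) (Function('k')(a) = Pow(Add(6, Add(-1, Mul(Rational(-1, 4), -3))), Rational(1, 2)) = Pow(Add(6, Add(-1, Rational(3, 4))), Rational(1, 2)) = Pow(Add(6, Rational(-1, 4)), Rational(1, 2)) = Pow(Rational(23, 4), Rational(1, 2)) = Mul(Rational(1, 2), Pow(23, Rational(1, 2))))
Pow(Add(43, Function('k')(Function('w')(1))), 2) = Pow(Add(43, Mul(Rational(1, 2), Pow(23, Rational(1, 2)))), 2)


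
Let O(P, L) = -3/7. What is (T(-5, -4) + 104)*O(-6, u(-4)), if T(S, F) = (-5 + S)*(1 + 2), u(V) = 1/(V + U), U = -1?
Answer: -222/7 ≈ -31.714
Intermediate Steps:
u(V) = 1/(-1 + V) (u(V) = 1/(V - 1) = 1/(-1 + V))
O(P, L) = -3/7 (O(P, L) = -3*⅐ = -3/7)
T(S, F) = -15 + 3*S (T(S, F) = (-5 + S)*3 = -15 + 3*S)
(T(-5, -4) + 104)*O(-6, u(-4)) = ((-15 + 3*(-5)) + 104)*(-3/7) = ((-15 - 15) + 104)*(-3/7) = (-30 + 104)*(-3/7) = 74*(-3/7) = -222/7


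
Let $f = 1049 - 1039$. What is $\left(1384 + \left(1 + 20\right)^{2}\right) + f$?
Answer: $1835$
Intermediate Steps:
$f = 10$
$\left(1384 + \left(1 + 20\right)^{2}\right) + f = \left(1384 + \left(1 + 20\right)^{2}\right) + 10 = \left(1384 + 21^{2}\right) + 10 = \left(1384 + 441\right) + 10 = 1825 + 10 = 1835$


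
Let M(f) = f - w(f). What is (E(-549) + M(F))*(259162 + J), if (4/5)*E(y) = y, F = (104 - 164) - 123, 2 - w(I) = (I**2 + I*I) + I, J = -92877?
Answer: 43848523075/4 ≈ 1.0962e+10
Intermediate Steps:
w(I) = 2 - I - 2*I**2 (w(I) = 2 - ((I**2 + I*I) + I) = 2 - ((I**2 + I**2) + I) = 2 - (2*I**2 + I) = 2 - (I + 2*I**2) = 2 + (-I - 2*I**2) = 2 - I - 2*I**2)
F = -183 (F = -60 - 123 = -183)
E(y) = 5*y/4
M(f) = -2 + 2*f + 2*f**2 (M(f) = f - (2 - f - 2*f**2) = f + (-2 + f + 2*f**2) = -2 + 2*f + 2*f**2)
(E(-549) + M(F))*(259162 + J) = ((5/4)*(-549) + (-2 + 2*(-183) + 2*(-183)**2))*(259162 - 92877) = (-2745/4 + (-2 - 366 + 2*33489))*166285 = (-2745/4 + (-2 - 366 + 66978))*166285 = (-2745/4 + 66610)*166285 = (263695/4)*166285 = 43848523075/4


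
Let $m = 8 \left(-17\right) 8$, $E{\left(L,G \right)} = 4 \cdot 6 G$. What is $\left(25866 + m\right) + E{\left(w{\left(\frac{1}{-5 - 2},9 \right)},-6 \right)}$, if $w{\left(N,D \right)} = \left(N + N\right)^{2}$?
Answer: $24634$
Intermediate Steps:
$w{\left(N,D \right)} = 4 N^{2}$ ($w{\left(N,D \right)} = \left(2 N\right)^{2} = 4 N^{2}$)
$E{\left(L,G \right)} = 24 G$
$m = -1088$ ($m = \left(-136\right) 8 = -1088$)
$\left(25866 + m\right) + E{\left(w{\left(\frac{1}{-5 - 2},9 \right)},-6 \right)} = \left(25866 - 1088\right) + 24 \left(-6\right) = 24778 - 144 = 24634$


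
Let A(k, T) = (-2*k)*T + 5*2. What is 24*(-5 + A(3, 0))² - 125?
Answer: 475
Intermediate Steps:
A(k, T) = 10 - 2*T*k (A(k, T) = -2*T*k + 10 = 10 - 2*T*k)
24*(-5 + A(3, 0))² - 125 = 24*(-5 + (10 - 2*0*3))² - 125 = 24*(-5 + (10 + 0))² - 125 = 24*(-5 + 10)² - 125 = 24*5² - 125 = 24*25 - 125 = 600 - 125 = 475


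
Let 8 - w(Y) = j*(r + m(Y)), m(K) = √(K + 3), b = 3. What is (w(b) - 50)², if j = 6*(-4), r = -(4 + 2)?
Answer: 38052 - 8928*√6 ≈ 16183.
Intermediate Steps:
r = -6 (r = -1*6 = -6)
j = -24
m(K) = √(3 + K)
w(Y) = -136 + 24*√(3 + Y) (w(Y) = 8 - (-24)*(-6 + √(3 + Y)) = 8 - (144 - 24*√(3 + Y)) = 8 + (-144 + 24*√(3 + Y)) = -136 + 24*√(3 + Y))
(w(b) - 50)² = ((-136 + 24*√(3 + 3)) - 50)² = ((-136 + 24*√6) - 50)² = (-186 + 24*√6)²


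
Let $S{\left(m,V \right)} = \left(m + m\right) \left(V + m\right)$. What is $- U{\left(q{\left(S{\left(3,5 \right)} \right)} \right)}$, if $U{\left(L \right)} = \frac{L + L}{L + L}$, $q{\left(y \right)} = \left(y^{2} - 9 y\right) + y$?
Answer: $-1$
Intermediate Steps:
$S{\left(m,V \right)} = 2 m \left(V + m\right)$
$q{\left(y \right)} = y^{2} - 8 y$
$U{\left(L \right)} = 1$ ($U{\left(L \right)} = \frac{2 L}{2 L} = 2 L \frac{1}{2 L} = 1$)
$- U{\left(q{\left(S{\left(3,5 \right)} \right)} \right)} = \left(-1\right) 1 = -1$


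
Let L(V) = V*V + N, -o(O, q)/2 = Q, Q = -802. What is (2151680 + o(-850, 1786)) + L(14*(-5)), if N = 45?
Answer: 2158229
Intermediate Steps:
o(O, q) = 1604 (o(O, q) = -2*(-802) = 1604)
L(V) = 45 + V² (L(V) = V*V + 45 = V² + 45 = 45 + V²)
(2151680 + o(-850, 1786)) + L(14*(-5)) = (2151680 + 1604) + (45 + (14*(-5))²) = 2153284 + (45 + (-70)²) = 2153284 + (45 + 4900) = 2153284 + 4945 = 2158229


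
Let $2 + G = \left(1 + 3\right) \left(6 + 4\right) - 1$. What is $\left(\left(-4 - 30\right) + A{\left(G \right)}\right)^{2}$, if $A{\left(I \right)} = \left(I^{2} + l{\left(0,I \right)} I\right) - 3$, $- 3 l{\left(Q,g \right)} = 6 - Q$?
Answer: $1582564$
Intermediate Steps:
$l{\left(Q,g \right)} = -2 + \frac{Q}{3}$ ($l{\left(Q,g \right)} = - \frac{6 - Q}{3} = -2 + \frac{Q}{3}$)
$G = 37$ ($G = -2 - \left(1 - \left(1 + 3\right) \left(6 + 4\right)\right) = -2 + \left(4 \cdot 10 - 1\right) = -2 + \left(40 - 1\right) = -2 + 39 = 37$)
$A{\left(I \right)} = -3 + I^{2} - 2 I$ ($A{\left(I \right)} = \left(I^{2} + \left(-2 + \frac{1}{3} \cdot 0\right) I\right) - 3 = \left(I^{2} + \left(-2 + 0\right) I\right) - 3 = \left(I^{2} - 2 I\right) - 3 = -3 + I^{2} - 2 I$)
$\left(\left(-4 - 30\right) + A{\left(G \right)}\right)^{2} = \left(\left(-4 - 30\right) - \left(77 - 1369\right)\right)^{2} = \left(\left(-4 - 30\right) - -1292\right)^{2} = \left(-34 + 1292\right)^{2} = 1258^{2} = 1582564$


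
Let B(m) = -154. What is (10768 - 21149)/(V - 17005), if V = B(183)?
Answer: 10381/17159 ≈ 0.60499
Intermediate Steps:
V = -154
(10768 - 21149)/(V - 17005) = (10768 - 21149)/(-154 - 17005) = -10381/(-17159) = -10381*(-1/17159) = 10381/17159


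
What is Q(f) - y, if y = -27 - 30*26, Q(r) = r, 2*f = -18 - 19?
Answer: 1577/2 ≈ 788.50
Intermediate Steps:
f = -37/2 (f = (-18 - 19)/2 = (½)*(-37) = -37/2 ≈ -18.500)
y = -807 (y = -27 - 780 = -807)
Q(f) - y = -37/2 - 1*(-807) = -37/2 + 807 = 1577/2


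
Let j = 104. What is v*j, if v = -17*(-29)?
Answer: 51272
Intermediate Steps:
v = 493
v*j = 493*104 = 51272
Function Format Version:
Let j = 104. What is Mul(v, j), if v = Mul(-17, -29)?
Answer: 51272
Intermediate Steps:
v = 493
Mul(v, j) = Mul(493, 104) = 51272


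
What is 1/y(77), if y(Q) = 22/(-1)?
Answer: -1/22 ≈ -0.045455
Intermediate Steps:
y(Q) = -22 (y(Q) = 22*(-1) = -22)
1/y(77) = 1/(-22) = -1/22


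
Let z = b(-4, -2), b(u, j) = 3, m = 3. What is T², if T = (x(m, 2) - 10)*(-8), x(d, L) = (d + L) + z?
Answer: 256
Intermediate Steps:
z = 3
x(d, L) = 3 + L + d (x(d, L) = (d + L) + 3 = (L + d) + 3 = 3 + L + d)
T = 16 (T = ((3 + 2 + 3) - 10)*(-8) = (8 - 10)*(-8) = -2*(-8) = 16)
T² = 16² = 256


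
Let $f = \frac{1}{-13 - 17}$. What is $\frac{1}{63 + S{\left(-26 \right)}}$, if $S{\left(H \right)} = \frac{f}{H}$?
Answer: $\frac{780}{49141} \approx 0.015873$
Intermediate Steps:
$f = - \frac{1}{30}$ ($f = \frac{1}{-30} = - \frac{1}{30} \approx -0.033333$)
$S{\left(H \right)} = - \frac{1}{30 H}$
$\frac{1}{63 + S{\left(-26 \right)}} = \frac{1}{63 - \frac{1}{30 \left(-26\right)}} = \frac{1}{63 - - \frac{1}{780}} = \frac{1}{63 + \frac{1}{780}} = \frac{1}{\frac{49141}{780}} = \frac{780}{49141}$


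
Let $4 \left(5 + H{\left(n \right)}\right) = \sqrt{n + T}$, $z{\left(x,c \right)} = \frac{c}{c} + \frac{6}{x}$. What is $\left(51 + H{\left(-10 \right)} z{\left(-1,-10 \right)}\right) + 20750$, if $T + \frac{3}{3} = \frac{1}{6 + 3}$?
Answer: $20826 - \frac{35 i \sqrt{2}}{12} \approx 20826.0 - 4.1248 i$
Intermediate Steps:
$z{\left(x,c \right)} = 1 + \frac{6}{x}$
$T = - \frac{8}{9}$ ($T = -1 + \frac{1}{6 + 3} = -1 + \frac{1}{9} = - \frac{8}{9} \approx -0.88889$)
$H{\left(n \right)} = -5 + \frac{\sqrt{- \frac{8}{9} + n}}{4}$ ($H{\left(n \right)} = -5 + \frac{\sqrt{n - \frac{8}{9}}}{4} = -5 + \frac{\sqrt{- \frac{8}{9} + n}}{4}$)
$\left(51 + H{\left(-10 \right)} z{\left(-1,-10 \right)}\right) + 20750 = \left(51 + \left(-5 + \frac{\sqrt{-8 + 9 \left(-10\right)}}{12}\right) \frac{6 - 1}{-1}\right) + 20750 = \left(51 + \left(-5 + \frac{\sqrt{-8 - 90}}{12}\right) \left(\left(-1\right) 5\right)\right) + 20750 = \left(51 + \left(-5 + \frac{\sqrt{-98}}{12}\right) \left(-5\right)\right) + 20750 = \left(51 + \left(-5 + \frac{7 i \sqrt{2}}{12}\right) \left(-5\right)\right) + 20750 = \left(51 + \left(25 - \frac{35 i \sqrt{2}}{12}\right)\right) + 20750 = \left(76 - \frac{35 i \sqrt{2}}{12}\right) + 20750 = 20826 - \frac{35 i \sqrt{2}}{12}$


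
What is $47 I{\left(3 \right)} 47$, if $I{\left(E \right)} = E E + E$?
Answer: $26508$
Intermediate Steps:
$I{\left(E \right)} = E + E^{2}$ ($I{\left(E \right)} = E^{2} + E = E + E^{2}$)
$47 I{\left(3 \right)} 47 = 47 \cdot 3 \left(1 + 3\right) 47 = 47 \cdot 3 \cdot 4 \cdot 47 = 47 \cdot 12 \cdot 47 = 564 \cdot 47 = 26508$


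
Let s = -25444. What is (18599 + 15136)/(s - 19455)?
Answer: -33735/44899 ≈ -0.75135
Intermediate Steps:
(18599 + 15136)/(s - 19455) = (18599 + 15136)/(-25444 - 19455) = 33735/(-44899) = 33735*(-1/44899) = -33735/44899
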